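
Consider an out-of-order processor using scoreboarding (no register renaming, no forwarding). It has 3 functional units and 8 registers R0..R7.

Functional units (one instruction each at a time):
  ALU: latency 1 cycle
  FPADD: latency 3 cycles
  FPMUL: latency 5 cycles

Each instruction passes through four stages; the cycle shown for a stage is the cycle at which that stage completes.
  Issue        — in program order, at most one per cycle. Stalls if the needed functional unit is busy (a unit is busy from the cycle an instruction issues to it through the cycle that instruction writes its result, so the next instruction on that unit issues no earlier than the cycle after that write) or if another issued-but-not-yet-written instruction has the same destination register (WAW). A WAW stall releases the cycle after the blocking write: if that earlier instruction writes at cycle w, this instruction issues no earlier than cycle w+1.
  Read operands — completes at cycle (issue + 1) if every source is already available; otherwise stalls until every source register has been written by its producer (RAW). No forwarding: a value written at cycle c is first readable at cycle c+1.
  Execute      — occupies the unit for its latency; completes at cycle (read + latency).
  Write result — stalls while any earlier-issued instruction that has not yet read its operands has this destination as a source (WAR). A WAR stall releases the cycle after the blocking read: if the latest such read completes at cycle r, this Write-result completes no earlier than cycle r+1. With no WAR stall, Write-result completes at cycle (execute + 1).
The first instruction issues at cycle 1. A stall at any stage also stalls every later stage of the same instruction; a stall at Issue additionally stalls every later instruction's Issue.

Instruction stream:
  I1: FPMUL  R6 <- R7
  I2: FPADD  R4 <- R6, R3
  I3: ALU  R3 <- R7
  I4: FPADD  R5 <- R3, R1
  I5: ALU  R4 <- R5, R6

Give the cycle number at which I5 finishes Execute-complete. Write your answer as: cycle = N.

cycle = 21

I1: IS=1 RO=2 EX=7 WR=8
I2: IS=2 RO=9 EX=12 WR=13  [RAW R6: wait I1 write@8]
I3: IS=3 RO=4 EX=5 WR=10  [WAR R3: wait I2 read@9]
I4: IS=14 RO=15 EX=18 WR=19  [struct: FPADD busy until I2 writes@13]
I5: IS=15 RO=20 EX=21 WR=22  [RAW R5: wait I4 write@19]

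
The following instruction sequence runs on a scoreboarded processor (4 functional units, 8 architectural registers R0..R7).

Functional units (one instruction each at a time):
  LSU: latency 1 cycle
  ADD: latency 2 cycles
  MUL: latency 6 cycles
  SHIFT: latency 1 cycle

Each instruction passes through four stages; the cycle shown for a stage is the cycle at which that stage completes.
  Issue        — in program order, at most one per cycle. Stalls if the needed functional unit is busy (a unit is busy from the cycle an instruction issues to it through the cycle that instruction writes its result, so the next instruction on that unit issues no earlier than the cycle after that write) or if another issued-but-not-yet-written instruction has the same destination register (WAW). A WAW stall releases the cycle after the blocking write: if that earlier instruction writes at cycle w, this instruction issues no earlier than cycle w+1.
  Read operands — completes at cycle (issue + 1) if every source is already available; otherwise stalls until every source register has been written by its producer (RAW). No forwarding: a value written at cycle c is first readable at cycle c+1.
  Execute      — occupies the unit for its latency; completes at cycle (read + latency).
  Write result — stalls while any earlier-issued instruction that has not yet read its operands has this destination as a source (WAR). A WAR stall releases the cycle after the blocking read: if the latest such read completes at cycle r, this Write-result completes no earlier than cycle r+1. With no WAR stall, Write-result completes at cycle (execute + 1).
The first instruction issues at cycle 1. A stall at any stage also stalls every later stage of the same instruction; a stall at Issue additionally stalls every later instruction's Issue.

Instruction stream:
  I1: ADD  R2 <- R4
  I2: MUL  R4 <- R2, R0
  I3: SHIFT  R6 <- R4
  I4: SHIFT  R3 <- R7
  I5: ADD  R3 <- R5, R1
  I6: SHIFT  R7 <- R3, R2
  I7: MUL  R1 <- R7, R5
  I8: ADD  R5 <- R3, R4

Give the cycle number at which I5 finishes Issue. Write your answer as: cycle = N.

cycle = 21

I1 -> (1, 2, 4, 5)
I2 -> (2, 6, 12, 13)  // RAW R2: wait I1 write@5
I3 -> (3, 14, 15, 16)  // RAW R4: wait I2 write@13
I4 -> (17, 18, 19, 20)  // struct: SHIFT busy until I3 writes@16
I5 -> (21, 22, 24, 25)  // WAW R3: wait I4 write@20
I6 -> (22, 26, 27, 28)  // RAW R3: wait I5 write@25
I7 -> (23, 29, 35, 36)  // RAW R7: wait I6 write@28
I8 -> (26, 27, 29, 30)  // struct: ADD busy until I5 writes@25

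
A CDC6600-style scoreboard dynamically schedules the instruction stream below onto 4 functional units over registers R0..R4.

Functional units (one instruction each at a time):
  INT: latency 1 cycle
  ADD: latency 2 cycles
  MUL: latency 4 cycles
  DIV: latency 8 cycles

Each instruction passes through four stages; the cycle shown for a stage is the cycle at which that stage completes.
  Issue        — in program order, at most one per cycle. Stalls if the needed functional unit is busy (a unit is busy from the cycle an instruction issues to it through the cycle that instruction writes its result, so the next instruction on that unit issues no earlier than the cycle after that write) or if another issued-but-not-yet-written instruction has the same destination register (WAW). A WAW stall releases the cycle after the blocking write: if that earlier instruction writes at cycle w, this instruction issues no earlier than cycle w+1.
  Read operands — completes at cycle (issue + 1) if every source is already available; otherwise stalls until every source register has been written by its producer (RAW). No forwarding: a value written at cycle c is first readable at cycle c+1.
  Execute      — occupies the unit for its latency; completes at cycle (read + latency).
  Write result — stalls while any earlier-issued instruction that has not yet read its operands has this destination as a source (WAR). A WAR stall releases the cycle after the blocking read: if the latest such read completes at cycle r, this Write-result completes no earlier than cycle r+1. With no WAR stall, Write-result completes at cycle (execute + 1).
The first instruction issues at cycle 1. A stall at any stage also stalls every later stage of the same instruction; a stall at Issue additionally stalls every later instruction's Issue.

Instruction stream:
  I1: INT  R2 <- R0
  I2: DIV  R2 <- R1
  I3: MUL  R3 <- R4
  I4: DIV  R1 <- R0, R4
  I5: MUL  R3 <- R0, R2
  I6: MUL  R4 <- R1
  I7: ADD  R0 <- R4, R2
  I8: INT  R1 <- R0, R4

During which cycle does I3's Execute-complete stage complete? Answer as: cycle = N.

cycle = 11

cycle 1: I1 issues→INT
cycle 2: I1 reads
cycle 3: I1 exec-done
cycle 4: I1 writes R2
cycle 5: I2 issues→DIV
cycle 6: I2 reads, I3 issues→MUL
cycle 7: I3 reads
cycle 11: I3 exec-done
cycle 12: I3 writes R3
cycle 14: I2 exec-done
cycle 15: I2 writes R2
cycle 16: I4 issues→DIV
cycle 17: I4 reads, I5 issues→MUL
cycle 18: I5 reads
cycle 22: I5 exec-done
cycle 23: I5 writes R3
cycle 24: I6 issues→MUL
cycle 25: I4 exec-done, I7 issues→ADD
cycle 26: I4 writes R1
cycle 27: I6 reads, I8 issues→INT
cycle 31: I6 exec-done
cycle 32: I6 writes R4
cycle 33: I7 reads
cycle 35: I7 exec-done
cycle 36: I7 writes R0
cycle 37: I8 reads
cycle 38: I8 exec-done
cycle 39: I8 writes R1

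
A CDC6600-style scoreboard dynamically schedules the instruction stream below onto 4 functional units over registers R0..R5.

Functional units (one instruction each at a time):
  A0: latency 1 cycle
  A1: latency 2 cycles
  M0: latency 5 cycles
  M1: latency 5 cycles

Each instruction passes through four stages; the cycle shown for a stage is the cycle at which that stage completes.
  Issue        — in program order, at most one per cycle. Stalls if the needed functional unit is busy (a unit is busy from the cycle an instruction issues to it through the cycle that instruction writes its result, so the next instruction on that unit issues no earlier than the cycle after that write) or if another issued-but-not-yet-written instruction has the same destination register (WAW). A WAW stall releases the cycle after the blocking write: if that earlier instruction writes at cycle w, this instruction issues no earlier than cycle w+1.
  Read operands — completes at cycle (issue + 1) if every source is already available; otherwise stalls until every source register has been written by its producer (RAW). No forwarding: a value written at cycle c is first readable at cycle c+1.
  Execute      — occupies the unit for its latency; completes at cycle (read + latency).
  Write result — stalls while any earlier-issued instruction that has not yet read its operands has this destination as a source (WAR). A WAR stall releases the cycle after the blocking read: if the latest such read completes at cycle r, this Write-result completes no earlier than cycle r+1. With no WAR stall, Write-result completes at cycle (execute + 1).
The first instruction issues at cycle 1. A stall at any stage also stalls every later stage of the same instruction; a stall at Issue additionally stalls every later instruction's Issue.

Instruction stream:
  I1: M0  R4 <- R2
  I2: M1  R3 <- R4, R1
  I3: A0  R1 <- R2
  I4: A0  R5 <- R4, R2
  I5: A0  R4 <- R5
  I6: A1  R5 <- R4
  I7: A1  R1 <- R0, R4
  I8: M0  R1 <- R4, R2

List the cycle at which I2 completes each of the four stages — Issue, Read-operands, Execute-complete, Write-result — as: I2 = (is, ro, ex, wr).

c1: I1 issues→M0
c2: I1 reads, I2 issues→M1
c3: I3 issues→A0
c4: I3 reads
c5: I3 exec-done
c7: I1 exec-done
c8: I1 writes R4
c9: I2 reads
c10: I3 writes R1
c11: I4 issues→A0
c12: I4 reads
c13: I4 exec-done
c14: I2 exec-done, I4 writes R5
c15: I2 writes R3, I5 issues→A0
c16: I5 reads, I6 issues→A1
c17: I5 exec-done
c18: I5 writes R4
c19: I6 reads
c21: I6 exec-done
c22: I6 writes R5
c23: I7 issues→A1
c24: I7 reads
c26: I7 exec-done
c27: I7 writes R1
c28: I8 issues→M0
c29: I8 reads
c34: I8 exec-done
c35: I8 writes R1

I2 = (2, 9, 14, 15)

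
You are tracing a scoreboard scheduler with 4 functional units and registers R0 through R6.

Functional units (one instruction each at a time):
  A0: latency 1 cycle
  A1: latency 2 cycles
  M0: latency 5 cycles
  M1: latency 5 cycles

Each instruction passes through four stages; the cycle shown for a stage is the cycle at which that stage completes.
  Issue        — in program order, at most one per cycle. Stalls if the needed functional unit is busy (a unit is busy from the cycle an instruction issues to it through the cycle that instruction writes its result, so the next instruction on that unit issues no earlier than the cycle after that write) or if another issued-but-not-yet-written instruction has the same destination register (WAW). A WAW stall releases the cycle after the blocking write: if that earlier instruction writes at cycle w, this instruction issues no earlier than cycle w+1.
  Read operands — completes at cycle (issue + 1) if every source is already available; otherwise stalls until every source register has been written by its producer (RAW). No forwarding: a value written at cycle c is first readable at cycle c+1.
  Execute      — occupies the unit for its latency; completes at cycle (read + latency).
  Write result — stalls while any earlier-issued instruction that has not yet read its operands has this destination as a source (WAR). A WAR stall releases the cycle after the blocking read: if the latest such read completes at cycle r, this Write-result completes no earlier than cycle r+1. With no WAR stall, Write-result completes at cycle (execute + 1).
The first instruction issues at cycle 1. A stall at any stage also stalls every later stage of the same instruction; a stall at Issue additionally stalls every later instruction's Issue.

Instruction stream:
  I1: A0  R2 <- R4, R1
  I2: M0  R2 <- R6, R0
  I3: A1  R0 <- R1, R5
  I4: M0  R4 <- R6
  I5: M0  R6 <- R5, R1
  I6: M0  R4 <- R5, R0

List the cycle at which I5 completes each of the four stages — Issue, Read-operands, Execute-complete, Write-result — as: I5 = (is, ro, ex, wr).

I5 = (21, 22, 27, 28)

I1  is:1  ro:2  ex:3  wr:4
I2  is:5  ro:6  ex:11  wr:12  — WAW R2: wait I1 write@4
I3  is:6  ro:7  ex:9  wr:10
I4  is:13  ro:14  ex:19  wr:20  — struct: M0 busy until I2 writes@12
I5  is:21  ro:22  ex:27  wr:28  — struct: M0 busy until I4 writes@20
I6  is:29  ro:30  ex:35  wr:36  — struct: M0 busy until I5 writes@28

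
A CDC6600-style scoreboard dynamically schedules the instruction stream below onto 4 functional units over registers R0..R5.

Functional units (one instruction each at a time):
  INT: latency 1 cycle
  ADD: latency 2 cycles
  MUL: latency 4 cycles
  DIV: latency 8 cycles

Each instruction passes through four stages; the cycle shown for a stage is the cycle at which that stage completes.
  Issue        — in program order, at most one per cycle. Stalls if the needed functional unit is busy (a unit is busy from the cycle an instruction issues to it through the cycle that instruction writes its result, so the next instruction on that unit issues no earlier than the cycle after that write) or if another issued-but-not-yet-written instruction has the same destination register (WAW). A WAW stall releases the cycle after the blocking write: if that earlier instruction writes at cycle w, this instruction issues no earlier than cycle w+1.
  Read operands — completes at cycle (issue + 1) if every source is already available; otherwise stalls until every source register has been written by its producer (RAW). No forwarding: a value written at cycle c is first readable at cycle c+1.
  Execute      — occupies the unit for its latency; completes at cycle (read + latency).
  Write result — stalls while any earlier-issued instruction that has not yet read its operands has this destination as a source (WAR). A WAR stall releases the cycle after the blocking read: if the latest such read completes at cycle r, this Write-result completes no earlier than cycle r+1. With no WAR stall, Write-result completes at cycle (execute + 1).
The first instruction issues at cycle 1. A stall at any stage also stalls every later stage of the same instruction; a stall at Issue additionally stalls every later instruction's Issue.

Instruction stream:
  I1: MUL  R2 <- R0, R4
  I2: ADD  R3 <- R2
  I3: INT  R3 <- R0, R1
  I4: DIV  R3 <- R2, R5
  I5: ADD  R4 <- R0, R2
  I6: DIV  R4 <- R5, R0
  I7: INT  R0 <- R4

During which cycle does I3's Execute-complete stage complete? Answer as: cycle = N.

I1: IS=1 RO=2 EX=6 WR=7
I2: IS=2 RO=8 EX=10 WR=11  [RAW R2: wait I1 write@7]
I3: IS=12 RO=13 EX=14 WR=15  [WAW R3: wait I2 write@11]
I4: IS=16 RO=17 EX=25 WR=26  [WAW R3: wait I3 write@15]
I5: IS=17 RO=18 EX=20 WR=21
I6: IS=27 RO=28 EX=36 WR=37  [struct: DIV busy until I4 writes@26]
I7: IS=28 RO=38 EX=39 WR=40  [RAW R4: wait I6 write@37]

cycle = 14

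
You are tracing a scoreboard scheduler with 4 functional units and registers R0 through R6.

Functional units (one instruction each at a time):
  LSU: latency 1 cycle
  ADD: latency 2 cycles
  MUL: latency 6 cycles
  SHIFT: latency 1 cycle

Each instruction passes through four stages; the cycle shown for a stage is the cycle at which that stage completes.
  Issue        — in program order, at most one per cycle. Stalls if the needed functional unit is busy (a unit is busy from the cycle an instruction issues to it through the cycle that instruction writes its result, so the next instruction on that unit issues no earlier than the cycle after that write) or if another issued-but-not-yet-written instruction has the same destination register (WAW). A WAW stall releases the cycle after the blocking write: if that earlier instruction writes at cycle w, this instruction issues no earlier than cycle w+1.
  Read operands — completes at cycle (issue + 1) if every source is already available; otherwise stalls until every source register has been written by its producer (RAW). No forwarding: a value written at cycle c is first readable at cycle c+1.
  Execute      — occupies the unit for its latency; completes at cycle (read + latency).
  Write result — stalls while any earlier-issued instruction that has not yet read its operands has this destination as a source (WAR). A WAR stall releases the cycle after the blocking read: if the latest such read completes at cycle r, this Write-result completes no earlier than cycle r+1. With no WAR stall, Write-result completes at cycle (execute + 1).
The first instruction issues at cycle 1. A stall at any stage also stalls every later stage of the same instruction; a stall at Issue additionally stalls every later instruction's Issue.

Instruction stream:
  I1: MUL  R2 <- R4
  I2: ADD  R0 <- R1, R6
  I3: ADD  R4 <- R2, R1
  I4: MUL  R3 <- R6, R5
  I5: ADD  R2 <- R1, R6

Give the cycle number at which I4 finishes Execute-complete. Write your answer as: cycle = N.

[I1] 1/2/8/9
[I2] 2/3/5/6
[I3] 7/10/12/13  (struct: ADD busy until I2 writes@6; RAW R2: wait I1 write@9)
[I4] 10/11/17/18  (struct: MUL busy until I1 writes@9)
[I5] 14/15/17/18  (struct: ADD busy until I3 writes@13)

cycle = 17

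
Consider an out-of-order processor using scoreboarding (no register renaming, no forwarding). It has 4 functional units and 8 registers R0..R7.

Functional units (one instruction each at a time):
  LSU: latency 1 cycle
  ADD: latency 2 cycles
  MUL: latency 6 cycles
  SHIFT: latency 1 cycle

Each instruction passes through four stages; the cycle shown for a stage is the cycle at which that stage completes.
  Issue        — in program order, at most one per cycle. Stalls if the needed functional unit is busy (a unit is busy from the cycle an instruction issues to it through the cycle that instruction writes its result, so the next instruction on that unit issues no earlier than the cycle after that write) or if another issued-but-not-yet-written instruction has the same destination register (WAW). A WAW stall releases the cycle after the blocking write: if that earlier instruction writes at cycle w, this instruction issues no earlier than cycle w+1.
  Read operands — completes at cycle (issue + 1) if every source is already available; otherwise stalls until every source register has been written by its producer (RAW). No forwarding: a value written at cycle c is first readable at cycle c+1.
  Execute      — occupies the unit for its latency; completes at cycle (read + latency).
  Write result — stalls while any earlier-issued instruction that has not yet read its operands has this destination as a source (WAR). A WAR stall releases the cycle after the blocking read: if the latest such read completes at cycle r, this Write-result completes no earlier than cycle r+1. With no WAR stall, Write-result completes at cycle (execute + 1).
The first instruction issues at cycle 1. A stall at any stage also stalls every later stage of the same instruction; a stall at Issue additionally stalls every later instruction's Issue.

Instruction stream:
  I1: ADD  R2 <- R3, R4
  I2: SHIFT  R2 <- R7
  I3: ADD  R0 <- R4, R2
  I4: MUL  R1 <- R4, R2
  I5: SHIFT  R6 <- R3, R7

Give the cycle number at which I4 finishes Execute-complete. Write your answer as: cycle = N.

cycle = 16

  I1 | 1 | 2 | 4 | 5
  I2 | 6 | 7 | 8 | 9   WAW R2: wait I1 write@5
  I3 | 7 | 10 | 12 | 13   RAW R2: wait I2 write@9
  I4 | 8 | 10 | 16 | 17   RAW R2: wait I2 write@9
  I5 | 10 | 11 | 12 | 13   struct: SHIFT busy until I2 writes@9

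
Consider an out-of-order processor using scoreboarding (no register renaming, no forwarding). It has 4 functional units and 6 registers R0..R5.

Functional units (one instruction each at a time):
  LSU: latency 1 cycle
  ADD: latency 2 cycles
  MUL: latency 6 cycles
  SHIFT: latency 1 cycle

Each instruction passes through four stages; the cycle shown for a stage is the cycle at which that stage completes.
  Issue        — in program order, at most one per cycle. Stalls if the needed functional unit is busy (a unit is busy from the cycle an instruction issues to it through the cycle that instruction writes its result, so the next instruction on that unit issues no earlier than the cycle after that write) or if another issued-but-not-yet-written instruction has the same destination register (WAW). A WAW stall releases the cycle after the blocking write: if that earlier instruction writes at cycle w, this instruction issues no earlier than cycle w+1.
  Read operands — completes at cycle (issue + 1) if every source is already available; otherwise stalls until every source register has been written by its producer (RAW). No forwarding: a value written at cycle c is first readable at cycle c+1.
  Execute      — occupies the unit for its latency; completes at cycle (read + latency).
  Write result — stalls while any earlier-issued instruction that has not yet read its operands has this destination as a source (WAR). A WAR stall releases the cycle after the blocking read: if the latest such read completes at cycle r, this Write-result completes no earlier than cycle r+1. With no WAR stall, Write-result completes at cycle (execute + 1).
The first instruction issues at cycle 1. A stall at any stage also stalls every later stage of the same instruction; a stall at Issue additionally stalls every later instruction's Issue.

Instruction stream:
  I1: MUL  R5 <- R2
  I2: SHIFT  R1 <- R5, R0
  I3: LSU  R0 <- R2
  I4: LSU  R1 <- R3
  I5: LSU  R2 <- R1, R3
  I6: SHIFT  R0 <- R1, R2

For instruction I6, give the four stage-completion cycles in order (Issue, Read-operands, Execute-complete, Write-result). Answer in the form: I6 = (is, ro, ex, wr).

I6 = (18, 21, 22, 23)

1) issue 1, read 2, done 8, write 9
2) issue 2, read 10, done 11, write 12  <RAW R5: wait I1 write@9>
3) issue 3, read 4, done 5, write 11  <WAR R0: wait I2 read@10>
4) issue 13, read 14, done 15, write 16  <WAW R1: wait I2 write@12>
5) issue 17, read 18, done 19, write 20  <struct: LSU busy until I4 writes@16>
6) issue 18, read 21, done 22, write 23  <RAW R2: wait I5 write@20>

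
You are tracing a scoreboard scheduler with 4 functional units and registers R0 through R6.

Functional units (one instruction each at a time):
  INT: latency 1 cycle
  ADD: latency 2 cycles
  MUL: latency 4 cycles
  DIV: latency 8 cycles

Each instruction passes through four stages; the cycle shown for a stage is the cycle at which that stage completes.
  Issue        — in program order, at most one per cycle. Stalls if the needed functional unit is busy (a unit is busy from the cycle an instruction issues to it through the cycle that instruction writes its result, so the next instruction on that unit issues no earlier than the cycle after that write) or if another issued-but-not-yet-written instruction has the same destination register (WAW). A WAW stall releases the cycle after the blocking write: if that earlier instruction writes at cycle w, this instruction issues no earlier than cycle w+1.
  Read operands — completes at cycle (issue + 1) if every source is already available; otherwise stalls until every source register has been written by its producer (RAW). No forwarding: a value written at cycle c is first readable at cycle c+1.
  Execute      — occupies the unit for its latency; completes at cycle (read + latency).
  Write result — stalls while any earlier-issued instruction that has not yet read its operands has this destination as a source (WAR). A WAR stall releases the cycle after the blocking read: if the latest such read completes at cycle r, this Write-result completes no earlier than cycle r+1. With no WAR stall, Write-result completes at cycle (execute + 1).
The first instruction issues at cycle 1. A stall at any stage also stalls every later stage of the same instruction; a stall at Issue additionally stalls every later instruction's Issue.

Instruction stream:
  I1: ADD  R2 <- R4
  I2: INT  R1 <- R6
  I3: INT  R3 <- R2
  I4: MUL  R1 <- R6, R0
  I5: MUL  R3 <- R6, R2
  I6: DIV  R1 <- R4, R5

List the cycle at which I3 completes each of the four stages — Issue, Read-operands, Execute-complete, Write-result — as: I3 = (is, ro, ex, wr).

[1] I1 dispatched to ADD
[2] I1 operands ready; I2 dispatched to INT
[3] I2 operands ready
[4] I1 complete; I2 complete
[5] R2←I1; R1←I2
[6] I3 dispatched to INT
[7] I3 operands ready; I4 dispatched to MUL
[8] I3 complete; I4 operands ready
[9] R3←I3
[12] I4 complete
[13] R1←I4
[14] I5 dispatched to MUL
[15] I5 operands ready; I6 dispatched to DIV
[16] I6 operands ready
[19] I5 complete
[20] R3←I5
[24] I6 complete
[25] R1←I6

I3 = (6, 7, 8, 9)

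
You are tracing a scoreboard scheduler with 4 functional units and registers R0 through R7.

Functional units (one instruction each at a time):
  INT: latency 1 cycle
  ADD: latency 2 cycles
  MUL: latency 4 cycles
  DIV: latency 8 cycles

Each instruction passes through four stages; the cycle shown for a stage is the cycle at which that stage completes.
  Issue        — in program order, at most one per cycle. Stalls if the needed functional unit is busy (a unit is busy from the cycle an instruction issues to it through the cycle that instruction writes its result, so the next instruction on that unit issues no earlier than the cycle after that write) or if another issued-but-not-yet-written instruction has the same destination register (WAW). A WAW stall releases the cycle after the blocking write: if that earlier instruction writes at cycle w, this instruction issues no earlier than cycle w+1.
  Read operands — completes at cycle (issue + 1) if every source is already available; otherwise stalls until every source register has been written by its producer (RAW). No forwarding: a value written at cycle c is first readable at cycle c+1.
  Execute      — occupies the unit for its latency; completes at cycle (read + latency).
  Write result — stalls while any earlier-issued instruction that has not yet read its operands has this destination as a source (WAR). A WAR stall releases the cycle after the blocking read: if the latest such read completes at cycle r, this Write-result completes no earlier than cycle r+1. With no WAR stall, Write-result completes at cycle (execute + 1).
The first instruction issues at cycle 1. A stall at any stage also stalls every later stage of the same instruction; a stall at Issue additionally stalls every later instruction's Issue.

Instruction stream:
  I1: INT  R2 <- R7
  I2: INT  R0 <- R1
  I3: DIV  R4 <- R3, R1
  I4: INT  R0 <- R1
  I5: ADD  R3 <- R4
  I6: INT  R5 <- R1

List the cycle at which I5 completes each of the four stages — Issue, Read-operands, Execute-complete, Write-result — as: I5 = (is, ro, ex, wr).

I5 = (10, 17, 19, 20)

  I1 | 1 | 2 | 3 | 4
  I2 | 5 | 6 | 7 | 8   struct: INT busy until I1 writes@4
  I3 | 6 | 7 | 15 | 16
  I4 | 9 | 10 | 11 | 12   struct: INT busy until I2 writes@8
  I5 | 10 | 17 | 19 | 20   RAW R4: wait I3 write@16
  I6 | 13 | 14 | 15 | 16   struct: INT busy until I4 writes@12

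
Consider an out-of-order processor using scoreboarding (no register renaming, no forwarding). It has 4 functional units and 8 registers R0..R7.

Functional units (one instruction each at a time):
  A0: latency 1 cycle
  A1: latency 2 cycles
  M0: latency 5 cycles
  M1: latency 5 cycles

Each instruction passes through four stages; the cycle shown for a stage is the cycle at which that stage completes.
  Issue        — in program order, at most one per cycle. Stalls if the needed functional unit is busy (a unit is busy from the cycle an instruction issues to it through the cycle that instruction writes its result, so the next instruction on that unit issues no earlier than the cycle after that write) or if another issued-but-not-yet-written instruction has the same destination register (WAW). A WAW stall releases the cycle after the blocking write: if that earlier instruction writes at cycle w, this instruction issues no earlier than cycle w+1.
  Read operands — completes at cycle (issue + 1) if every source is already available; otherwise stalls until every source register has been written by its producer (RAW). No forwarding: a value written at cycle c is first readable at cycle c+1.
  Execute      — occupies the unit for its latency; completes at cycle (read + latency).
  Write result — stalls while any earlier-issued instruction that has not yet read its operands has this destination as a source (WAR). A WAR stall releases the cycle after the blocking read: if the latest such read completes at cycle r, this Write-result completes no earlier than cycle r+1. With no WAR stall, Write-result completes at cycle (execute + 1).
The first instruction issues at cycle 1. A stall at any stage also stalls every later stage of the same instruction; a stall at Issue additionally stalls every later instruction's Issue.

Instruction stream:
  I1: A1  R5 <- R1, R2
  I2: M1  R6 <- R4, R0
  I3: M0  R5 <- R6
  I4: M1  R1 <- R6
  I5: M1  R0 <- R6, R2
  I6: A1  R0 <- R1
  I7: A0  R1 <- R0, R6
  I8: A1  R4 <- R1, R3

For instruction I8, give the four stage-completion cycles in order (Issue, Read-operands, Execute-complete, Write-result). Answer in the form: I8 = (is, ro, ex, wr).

cycle 1: I1 dispatched to A1
cycle 2: I1 operands ready; I2 dispatched to M1
cycle 3: I2 operands ready
cycle 4: I1 complete
cycle 5: R5←I1
cycle 6: I3 dispatched to M0
cycle 8: I2 complete
cycle 9: R6←I2
cycle 10: I3 operands ready; I4 dispatched to M1
cycle 11: I4 operands ready
cycle 15: I3 complete
cycle 16: R5←I3; I4 complete
cycle 17: R1←I4
cycle 18: I5 dispatched to M1
cycle 19: I5 operands ready
cycle 24: I5 complete
cycle 25: R0←I5
cycle 26: I6 dispatched to A1
cycle 27: I6 operands ready; I7 dispatched to A0
cycle 29: I6 complete
cycle 30: R0←I6
cycle 31: I7 operands ready; I8 dispatched to A1
cycle 32: I7 complete
cycle 33: R1←I7
cycle 34: I8 operands ready
cycle 36: I8 complete
cycle 37: R4←I8

I8 = (31, 34, 36, 37)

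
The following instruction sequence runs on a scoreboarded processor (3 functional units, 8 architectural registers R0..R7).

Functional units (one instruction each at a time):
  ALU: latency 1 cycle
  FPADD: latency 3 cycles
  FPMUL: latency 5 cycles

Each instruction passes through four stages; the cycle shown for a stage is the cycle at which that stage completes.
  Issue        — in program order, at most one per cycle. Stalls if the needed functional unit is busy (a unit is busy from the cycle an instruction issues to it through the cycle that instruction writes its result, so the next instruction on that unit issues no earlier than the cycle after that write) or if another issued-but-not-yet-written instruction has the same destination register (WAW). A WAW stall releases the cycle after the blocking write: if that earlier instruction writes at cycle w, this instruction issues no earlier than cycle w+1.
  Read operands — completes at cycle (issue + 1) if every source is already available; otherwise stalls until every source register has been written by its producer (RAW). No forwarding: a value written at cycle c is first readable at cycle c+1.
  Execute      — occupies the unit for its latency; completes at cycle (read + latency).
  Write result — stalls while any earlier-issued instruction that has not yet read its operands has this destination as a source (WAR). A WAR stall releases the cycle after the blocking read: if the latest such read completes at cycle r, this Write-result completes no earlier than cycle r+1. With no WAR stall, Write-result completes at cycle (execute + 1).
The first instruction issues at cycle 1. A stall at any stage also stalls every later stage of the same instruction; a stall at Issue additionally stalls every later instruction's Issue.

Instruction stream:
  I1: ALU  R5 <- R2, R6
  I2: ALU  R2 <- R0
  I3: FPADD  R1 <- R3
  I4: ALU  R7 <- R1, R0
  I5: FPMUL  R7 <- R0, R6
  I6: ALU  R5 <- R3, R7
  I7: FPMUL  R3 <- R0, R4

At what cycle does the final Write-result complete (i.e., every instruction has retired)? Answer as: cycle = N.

cycle = 30

  I1 | 1 | 2 | 3 | 4
  I2 | 5 | 6 | 7 | 8   struct: ALU busy until I1 writes@4
  I3 | 6 | 7 | 10 | 11
  I4 | 9 | 12 | 13 | 14   struct: ALU busy until I2 writes@8 · RAW R1: wait I3 write@11
  I5 | 15 | 16 | 21 | 22   WAW R7: wait I4 write@14
  I6 | 16 | 23 | 24 | 25   RAW R7: wait I5 write@22
  I7 | 23 | 24 | 29 | 30   struct: FPMUL busy until I5 writes@22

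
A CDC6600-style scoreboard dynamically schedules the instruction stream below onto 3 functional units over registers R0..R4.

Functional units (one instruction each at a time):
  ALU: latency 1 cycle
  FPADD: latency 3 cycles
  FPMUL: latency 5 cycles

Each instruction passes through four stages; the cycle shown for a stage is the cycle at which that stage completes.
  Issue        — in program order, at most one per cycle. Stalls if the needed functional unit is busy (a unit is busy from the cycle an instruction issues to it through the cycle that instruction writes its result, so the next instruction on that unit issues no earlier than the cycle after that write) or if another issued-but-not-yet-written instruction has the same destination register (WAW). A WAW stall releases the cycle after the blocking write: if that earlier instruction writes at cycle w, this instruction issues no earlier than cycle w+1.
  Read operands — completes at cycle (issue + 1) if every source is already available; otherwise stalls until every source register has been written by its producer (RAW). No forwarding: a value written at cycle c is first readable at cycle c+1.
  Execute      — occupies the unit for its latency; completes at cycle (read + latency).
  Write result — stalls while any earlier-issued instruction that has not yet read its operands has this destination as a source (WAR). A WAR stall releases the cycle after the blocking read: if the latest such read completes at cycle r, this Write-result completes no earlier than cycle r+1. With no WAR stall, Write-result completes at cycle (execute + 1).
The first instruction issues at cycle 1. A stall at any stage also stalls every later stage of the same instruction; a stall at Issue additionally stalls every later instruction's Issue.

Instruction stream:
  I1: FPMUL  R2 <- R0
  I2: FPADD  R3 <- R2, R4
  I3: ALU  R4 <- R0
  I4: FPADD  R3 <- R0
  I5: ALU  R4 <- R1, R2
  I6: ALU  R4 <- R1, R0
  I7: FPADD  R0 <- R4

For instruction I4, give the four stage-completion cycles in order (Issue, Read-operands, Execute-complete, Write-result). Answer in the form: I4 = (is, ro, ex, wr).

I4 = (14, 15, 18, 19)

c1: I1 dispatched to FPMUL
c2: I1 operands ready; I2 dispatched to FPADD
c3: I3 dispatched to ALU
c4: I3 operands ready
c5: I3 complete
c7: I1 complete
c8: R2←I1
c9: I2 operands ready
c10: R4←I3
c12: I2 complete
c13: R3←I2
c14: I4 dispatched to FPADD
c15: I4 operands ready; I5 dispatched to ALU
c16: I5 operands ready
c17: I5 complete
c18: I4 complete; R4←I5
c19: R3←I4; I6 dispatched to ALU
c20: I6 operands ready; I7 dispatched to FPADD
c21: I6 complete
c22: R4←I6
c23: I7 operands ready
c26: I7 complete
c27: R0←I7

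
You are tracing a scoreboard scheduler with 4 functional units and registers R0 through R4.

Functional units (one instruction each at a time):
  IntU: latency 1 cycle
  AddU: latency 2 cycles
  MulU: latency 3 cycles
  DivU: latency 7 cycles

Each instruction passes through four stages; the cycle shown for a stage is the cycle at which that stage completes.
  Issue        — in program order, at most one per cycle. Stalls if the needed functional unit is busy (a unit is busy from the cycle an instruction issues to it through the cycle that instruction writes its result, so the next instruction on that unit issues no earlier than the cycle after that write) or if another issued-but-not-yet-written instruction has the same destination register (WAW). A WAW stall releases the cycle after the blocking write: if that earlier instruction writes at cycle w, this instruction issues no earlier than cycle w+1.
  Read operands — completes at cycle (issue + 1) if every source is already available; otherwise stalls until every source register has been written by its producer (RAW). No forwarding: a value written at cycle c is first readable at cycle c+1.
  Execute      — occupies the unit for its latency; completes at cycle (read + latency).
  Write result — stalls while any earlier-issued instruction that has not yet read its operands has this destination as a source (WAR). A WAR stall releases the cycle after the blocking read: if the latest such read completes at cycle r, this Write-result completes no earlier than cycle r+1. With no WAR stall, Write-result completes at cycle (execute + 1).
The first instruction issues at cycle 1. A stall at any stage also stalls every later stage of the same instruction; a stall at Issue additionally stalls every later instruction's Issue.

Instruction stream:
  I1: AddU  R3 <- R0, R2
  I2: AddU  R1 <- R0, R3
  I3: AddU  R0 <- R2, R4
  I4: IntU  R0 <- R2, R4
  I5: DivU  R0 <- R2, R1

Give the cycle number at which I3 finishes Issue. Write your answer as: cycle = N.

I1 -> (1, 2, 4, 5)
I2 -> (6, 7, 9, 10)  // struct: AddU busy until I1 writes@5
I3 -> (11, 12, 14, 15)  // struct: AddU busy until I2 writes@10
I4 -> (16, 17, 18, 19)  // WAW R0: wait I3 write@15
I5 -> (20, 21, 28, 29)  // WAW R0: wait I4 write@19

cycle = 11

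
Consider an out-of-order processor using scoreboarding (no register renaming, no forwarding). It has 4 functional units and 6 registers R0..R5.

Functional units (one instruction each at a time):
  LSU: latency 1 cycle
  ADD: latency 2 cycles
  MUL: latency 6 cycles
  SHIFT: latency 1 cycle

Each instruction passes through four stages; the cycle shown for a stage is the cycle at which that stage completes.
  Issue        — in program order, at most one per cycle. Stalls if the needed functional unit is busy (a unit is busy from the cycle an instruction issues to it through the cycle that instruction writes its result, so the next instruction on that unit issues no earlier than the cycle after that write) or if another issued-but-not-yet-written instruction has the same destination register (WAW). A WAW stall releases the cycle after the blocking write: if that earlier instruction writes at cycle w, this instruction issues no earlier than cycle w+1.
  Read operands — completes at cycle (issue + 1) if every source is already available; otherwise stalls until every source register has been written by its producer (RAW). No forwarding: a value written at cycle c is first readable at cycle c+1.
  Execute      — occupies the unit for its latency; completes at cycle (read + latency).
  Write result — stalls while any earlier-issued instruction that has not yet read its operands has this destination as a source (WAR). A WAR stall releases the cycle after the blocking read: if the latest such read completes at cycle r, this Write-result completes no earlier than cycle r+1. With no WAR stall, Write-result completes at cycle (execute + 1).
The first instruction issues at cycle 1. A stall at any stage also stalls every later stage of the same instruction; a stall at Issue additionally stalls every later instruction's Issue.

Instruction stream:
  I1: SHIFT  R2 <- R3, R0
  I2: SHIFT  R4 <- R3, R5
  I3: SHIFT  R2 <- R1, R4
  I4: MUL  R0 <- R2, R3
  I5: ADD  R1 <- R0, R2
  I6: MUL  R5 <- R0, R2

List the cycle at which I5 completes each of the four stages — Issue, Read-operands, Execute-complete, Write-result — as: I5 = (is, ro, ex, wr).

I5 = (11, 21, 23, 24)

t=1  I1 dispatched to SHIFT
t=2  I1 operands ready
t=3  I1 complete
t=4  R2←I1
t=5  I2 dispatched to SHIFT
t=6  I2 operands ready
t=7  I2 complete
t=8  R4←I2
t=9  I3 dispatched to SHIFT
t=10  I3 operands ready; I4 dispatched to MUL
t=11  I3 complete; I5 dispatched to ADD
t=12  R2←I3
t=13  I4 operands ready
t=19  I4 complete
t=20  R0←I4
t=21  I5 operands ready; I6 dispatched to MUL
t=22  I6 operands ready
t=23  I5 complete
t=24  R1←I5
t=28  I6 complete
t=29  R5←I6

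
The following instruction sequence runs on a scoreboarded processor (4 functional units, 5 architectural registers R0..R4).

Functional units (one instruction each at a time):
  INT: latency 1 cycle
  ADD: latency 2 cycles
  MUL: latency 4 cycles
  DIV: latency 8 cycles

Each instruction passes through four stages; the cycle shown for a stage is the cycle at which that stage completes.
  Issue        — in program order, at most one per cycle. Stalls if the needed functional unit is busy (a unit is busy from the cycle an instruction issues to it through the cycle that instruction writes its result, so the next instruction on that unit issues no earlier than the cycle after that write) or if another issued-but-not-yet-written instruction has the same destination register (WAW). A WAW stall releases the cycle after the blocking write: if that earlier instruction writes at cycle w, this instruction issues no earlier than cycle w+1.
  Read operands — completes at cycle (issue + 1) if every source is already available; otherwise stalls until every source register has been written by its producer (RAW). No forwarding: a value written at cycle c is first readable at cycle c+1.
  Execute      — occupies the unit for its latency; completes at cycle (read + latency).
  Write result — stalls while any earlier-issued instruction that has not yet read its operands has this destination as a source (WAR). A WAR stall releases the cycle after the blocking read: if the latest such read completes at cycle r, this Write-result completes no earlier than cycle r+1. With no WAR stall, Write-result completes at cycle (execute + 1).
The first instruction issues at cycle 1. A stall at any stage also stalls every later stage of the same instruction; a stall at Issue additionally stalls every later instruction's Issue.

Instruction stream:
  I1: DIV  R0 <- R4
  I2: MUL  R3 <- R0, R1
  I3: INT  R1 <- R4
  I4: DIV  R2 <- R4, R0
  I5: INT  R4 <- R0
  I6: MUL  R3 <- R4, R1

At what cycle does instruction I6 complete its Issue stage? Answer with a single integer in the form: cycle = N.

c1: issue I1 (DIV)
c2: I1 read-ops · issue I2 (MUL)
c3: issue I3 (INT)
c4: I3 read-ops
c5: I3 finished on INT
c10: I1 finished on DIV
c11: I1→R0
c12: I2 read-ops · issue I4 (DIV)
c13: I3→R1 · I4 read-ops
c14: issue I5 (INT)
c15: I5 read-ops
c16: I2 finished on MUL · I5 finished on INT
c17: I2→R3 · I5→R4
c18: issue I6 (MUL)
c19: I6 read-ops
c21: I4 finished on DIV
c22: I4→R2
c23: I6 finished on MUL
c24: I6→R3

cycle = 18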